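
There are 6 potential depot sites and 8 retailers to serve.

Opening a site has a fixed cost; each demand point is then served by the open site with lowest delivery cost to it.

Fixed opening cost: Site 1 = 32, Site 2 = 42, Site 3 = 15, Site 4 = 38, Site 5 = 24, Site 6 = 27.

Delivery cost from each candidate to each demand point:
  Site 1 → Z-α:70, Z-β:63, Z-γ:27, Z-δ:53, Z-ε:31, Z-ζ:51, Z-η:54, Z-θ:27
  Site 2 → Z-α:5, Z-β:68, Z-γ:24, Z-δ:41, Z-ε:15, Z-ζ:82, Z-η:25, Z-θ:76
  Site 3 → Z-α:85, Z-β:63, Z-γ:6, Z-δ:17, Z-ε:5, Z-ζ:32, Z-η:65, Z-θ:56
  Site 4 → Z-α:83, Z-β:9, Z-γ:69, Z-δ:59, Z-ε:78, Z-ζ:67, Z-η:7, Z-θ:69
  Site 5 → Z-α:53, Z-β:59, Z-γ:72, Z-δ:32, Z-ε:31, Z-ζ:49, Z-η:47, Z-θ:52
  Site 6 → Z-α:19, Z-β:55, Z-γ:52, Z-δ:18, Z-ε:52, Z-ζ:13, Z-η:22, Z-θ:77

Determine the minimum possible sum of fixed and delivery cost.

Open {Site 3, Site 4, Site 6}: assign each demand point to its cheapest open site.
  Z-α→Site 6 19, Z-β→Site 4 9, Z-γ→Site 3 6, Z-δ→Site 3 17, Z-ε→Site 3 5, Z-ζ→Site 6 13, Z-η→Site 4 7, Z-θ→Site 3 56
  delivery cost 132, fixed 80 → total 212.
Compare {Site 1, Site 3, Site 4, Site 6}: delivery cost 103 + fixed 112 = 215.
Compare {Site 2, Site 3, Site 4}: delivery cost 137 + fixed 95 = 232.
Compare {Site 3, Site 4, Site 5, Site 6}: delivery cost 128 + fixed 104 = 232.
All other subsets cost ≥ 215. Minimum total cost: 212.

212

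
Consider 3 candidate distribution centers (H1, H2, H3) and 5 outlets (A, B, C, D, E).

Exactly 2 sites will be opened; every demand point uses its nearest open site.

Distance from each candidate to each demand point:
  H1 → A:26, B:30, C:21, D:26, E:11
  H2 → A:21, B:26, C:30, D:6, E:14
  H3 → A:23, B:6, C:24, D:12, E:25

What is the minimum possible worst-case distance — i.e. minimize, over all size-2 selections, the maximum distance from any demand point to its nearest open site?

23

Open {H1, H3}.
  Farthest demand point is A at distance 23 (to H3); all others are ≤ 23.
With {H2, H3} the worst case is 24.
With {H1, H2} the worst case is 26.
No size-2 selection achieves below 23.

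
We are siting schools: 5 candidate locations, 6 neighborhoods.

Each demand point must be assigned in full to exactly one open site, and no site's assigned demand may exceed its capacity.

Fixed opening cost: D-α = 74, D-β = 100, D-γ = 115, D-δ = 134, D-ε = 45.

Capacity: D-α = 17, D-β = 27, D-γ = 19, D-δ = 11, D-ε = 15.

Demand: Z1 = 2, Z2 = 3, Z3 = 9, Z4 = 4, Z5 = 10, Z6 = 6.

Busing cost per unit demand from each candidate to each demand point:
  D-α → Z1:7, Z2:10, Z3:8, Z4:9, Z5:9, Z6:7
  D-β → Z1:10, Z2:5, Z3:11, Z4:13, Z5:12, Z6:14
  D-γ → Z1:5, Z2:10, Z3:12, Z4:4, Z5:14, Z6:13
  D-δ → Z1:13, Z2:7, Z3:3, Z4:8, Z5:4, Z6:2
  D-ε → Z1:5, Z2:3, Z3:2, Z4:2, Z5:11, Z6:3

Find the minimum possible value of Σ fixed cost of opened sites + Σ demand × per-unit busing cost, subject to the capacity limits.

Open {D-β, D-ε}; cheapest assignment that respects the capacities:
  D-β (cap 27, load 19): Z1, Z2, Z4, Z5 — cost 2×10 + 3×5 + 4×13 + 10×12 = 207
  D-ε (cap 15, load 15): Z3, Z6 — cost 9×2 + 6×3 = 36
  Shipping 243, fixed 145 → total 388.
  Any other capacity-feasible assignment to {D-β, D-ε} ships for at least 243.
Compare {D-γ, D-ε}: its best feasible assignment gives total 392.
Compare {D-α, D-δ, D-ε}: its best feasible assignment gives total 401.
Every other set of open sites that can feasibly serve all demand totals ≥ 392 even under its best assignment. Minimum: 388.

388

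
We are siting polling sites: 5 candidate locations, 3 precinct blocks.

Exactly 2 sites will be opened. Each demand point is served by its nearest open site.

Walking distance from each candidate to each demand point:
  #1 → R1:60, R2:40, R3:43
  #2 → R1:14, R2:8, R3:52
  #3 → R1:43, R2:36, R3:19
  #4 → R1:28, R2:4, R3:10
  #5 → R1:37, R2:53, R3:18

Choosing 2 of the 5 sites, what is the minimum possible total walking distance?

Open {#2, #4}.
  R1→#2 14, R2→#4 4, R3→#4 10  ⇒ total 28.
Compare {#2, #5}: total 40.
Compare {#2, #3}: total 41.
No size-2 selection does better; minimum is 28.

28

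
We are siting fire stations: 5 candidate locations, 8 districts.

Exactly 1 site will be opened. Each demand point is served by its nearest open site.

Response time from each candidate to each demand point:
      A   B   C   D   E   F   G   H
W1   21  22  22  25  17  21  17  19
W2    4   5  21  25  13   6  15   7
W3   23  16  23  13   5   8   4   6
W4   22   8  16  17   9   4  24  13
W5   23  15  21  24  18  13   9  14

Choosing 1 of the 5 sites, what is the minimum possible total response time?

Open {W2}.
  A→W2 4, B→W2 5, C→W2 21, D→W2 25, E→W2 13, F→W2 6, G→W2 15, H→W2 7  ⇒ total 96.
Compare {W3}: total 98.
Compare {W4}: total 113.
No size-1 selection does better; minimum is 96.

96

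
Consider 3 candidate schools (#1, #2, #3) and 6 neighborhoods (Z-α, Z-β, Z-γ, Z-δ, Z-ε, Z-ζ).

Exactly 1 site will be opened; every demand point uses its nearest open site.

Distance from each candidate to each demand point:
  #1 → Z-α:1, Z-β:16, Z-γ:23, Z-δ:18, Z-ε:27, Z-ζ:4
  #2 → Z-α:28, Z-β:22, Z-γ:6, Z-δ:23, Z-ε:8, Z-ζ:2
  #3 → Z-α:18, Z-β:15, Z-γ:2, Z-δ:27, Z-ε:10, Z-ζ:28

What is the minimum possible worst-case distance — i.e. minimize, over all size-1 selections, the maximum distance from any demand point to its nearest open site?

27

Open {#1}.
  Farthest demand point is Z-ε at distance 27 (to #1); all others are ≤ 27.
With {#2} the worst case is 28.
With {#3} the worst case is 28.
No size-1 selection achieves below 27.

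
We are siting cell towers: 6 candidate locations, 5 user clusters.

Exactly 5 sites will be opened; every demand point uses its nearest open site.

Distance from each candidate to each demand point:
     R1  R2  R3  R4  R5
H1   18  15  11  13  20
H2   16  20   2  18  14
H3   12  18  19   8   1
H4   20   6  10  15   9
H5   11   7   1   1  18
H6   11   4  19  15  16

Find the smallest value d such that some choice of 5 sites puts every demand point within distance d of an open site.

11

Open {H1, H2, H3, H4, H5}.
  Farthest demand point is R1 at distance 11 (to H5); all others are ≤ 11.
With {H1, H2, H3, H4, H6} the worst case is 11.
With {H1, H2, H3, H5, H6} the worst case is 11.
No size-5 selection achieves below 11.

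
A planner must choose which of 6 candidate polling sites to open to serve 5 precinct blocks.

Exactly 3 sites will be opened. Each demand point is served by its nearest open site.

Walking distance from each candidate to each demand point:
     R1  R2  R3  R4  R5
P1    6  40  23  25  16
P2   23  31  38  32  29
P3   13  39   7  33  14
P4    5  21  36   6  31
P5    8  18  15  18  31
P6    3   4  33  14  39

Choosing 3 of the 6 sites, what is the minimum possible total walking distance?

34

Open {P3, P4, P6}.
  R1→P6 3, R2→P6 4, R3→P3 7, R4→P4 6, R5→P3 14  ⇒ total 34.
Compare {P1, P3, P6}: total 42.
Compare {P2, P3, P6}: total 42.
No size-3 selection does better; minimum is 34.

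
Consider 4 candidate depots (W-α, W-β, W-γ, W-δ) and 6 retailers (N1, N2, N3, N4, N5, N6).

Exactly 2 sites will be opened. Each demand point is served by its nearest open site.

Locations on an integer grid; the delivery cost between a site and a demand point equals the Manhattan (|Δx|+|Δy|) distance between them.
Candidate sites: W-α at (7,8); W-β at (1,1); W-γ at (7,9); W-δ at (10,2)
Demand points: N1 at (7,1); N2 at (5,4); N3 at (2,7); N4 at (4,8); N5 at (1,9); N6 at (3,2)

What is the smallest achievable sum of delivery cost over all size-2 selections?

Open {W-α, W-β}.
  N1→W-β 6, N2→W-α 6, N3→W-α 6, N4→W-α 3, N5→W-α 7, N6→W-β 3  ⇒ total 31.
Compare {W-α, W-δ}: total 33.
Compare {W-β, W-γ}: total 33.
No size-2 selection does better; minimum is 31.

31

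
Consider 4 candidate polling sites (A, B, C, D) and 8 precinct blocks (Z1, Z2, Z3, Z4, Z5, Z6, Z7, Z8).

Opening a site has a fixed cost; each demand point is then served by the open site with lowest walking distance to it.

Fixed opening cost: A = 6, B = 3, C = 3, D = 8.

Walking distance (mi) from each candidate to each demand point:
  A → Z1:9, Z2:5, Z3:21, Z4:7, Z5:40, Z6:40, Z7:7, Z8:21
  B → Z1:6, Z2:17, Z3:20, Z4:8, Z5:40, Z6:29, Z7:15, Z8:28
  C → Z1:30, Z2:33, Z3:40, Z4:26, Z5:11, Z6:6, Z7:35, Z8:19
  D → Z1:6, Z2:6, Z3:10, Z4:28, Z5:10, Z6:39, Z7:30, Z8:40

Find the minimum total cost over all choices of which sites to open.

Open {A, C, D}: assign each demand point to its cheapest open site.
  Z1→D 6, Z2→A 5, Z3→D 10, Z4→A 7, Z5→D 10, Z6→C 6, Z7→A 7, Z8→C 19
  walking distance 70, fixed 17 → total 87.
Compare {A, B, C, D}: walking distance 70 + fixed 20 = 90.
Compare {A, B, C}: walking distance 81 + fixed 12 = 93.
Compare {A, C}: walking distance 85 + fixed 9 = 94.
All other subsets cost ≥ 90. Minimum total cost: 87.

87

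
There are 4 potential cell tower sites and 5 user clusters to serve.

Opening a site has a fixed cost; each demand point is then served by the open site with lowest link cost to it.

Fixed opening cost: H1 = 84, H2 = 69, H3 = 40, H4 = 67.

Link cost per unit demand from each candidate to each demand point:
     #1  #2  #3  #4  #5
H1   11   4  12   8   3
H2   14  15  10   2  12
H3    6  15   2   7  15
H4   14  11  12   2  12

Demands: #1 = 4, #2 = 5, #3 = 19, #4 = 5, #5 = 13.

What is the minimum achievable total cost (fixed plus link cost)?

Open {H1, H3}: assign each demand point to its cheapest open site.
  #1→H3 4×6=24, #2→H1 5×4=20, #3→H3 19×2=38, #4→H3 5×7=35, #5→H1 13×3=39
  link cost 156, fixed 124 → total 280.
Compare {H1, H3, H4}: link cost 131 + fixed 191 = 322.
Compare {H1, H2, H3}: link cost 131 + fixed 193 = 324.
Compare {H3, H4}: link cost 283 + fixed 107 = 390.
All other subsets cost ≥ 322. Minimum total cost: 280.

280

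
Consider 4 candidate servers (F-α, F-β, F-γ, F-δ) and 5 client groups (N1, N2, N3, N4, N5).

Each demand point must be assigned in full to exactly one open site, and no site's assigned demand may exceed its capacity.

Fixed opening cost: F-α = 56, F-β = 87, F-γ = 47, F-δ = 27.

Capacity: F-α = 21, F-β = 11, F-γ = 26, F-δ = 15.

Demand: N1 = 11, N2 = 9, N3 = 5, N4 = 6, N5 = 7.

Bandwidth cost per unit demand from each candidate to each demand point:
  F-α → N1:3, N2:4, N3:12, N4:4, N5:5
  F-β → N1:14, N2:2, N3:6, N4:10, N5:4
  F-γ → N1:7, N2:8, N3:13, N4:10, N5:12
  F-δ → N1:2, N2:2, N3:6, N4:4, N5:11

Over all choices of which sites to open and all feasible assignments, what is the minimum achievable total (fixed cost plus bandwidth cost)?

Open {F-α, F-β, F-δ}; cheapest assignment that respects the capacities:
  F-α (cap 21, load 17): N1, N4 — cost 11×3 + 6×4 = 57
  F-β (cap 11, load 7): N5 — cost 7×4 = 28
  F-δ (cap 15, load 14): N2, N3 — cost 9×2 + 5×6 = 48
  Shipping 133, fixed 170 → total 303.
  Any other capacity-feasible assignment to {F-α, F-β, F-δ} ships for at least 133.
Compare {F-α, F-γ, F-δ}: its best feasible assignment gives total 305.
Compare {F-γ, F-δ}: its best feasible assignment gives total 342.
Every other set of open sites that can feasibly serve all demand totals ≥ 305 even under its best assignment. Minimum: 303.

303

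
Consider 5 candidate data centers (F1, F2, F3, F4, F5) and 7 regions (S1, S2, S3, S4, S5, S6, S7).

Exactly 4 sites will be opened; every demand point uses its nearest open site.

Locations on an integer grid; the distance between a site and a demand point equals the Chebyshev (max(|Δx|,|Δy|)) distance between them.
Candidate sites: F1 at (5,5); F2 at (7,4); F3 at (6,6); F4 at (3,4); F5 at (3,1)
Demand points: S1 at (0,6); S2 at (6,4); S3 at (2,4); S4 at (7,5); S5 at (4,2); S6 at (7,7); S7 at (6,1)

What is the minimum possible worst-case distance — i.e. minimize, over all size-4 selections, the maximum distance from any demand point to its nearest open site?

Open {F1, F2, F3, F4}.
  Farthest demand point is S1 at distance 3 (to F4); all others are ≤ 3.
With {F1, F2, F4, F5} the worst case is 3.
With {F1, F3, F4, F5} the worst case is 3.
No size-4 selection achieves below 3.

3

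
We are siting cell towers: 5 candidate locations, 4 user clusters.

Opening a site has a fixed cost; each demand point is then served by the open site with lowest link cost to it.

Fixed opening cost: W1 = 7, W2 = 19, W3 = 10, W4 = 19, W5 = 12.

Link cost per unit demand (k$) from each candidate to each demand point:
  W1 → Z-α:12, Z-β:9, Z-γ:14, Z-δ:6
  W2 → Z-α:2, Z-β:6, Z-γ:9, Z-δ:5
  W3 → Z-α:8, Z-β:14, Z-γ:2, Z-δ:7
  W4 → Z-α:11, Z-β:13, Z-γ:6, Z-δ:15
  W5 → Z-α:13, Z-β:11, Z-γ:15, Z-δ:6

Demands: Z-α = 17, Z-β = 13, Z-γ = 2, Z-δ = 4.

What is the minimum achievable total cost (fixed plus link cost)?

Open {W2, W3}: assign each demand point to its cheapest open site.
  Z-α→W2 17×2=34, Z-β→W2 13×6=78, Z-γ→W3 2×2=4, Z-δ→W2 4×5=20
  link cost 136, fixed 29 → total 165.
Compare {W2}: link cost 150 + fixed 19 = 169.
Compare {W1, W2, W3}: link cost 136 + fixed 36 = 172.
Compare {W1, W2}: link cost 150 + fixed 26 = 176.
All other subsets cost ≥ 169. Minimum total cost: 165.

165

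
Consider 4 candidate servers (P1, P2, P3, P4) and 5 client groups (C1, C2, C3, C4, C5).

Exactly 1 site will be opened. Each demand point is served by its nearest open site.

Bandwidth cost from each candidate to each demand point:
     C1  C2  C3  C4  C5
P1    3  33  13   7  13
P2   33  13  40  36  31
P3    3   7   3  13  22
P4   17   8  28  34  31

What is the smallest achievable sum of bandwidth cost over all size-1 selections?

Open {P3}.
  C1→P3 3, C2→P3 7, C3→P3 3, C4→P3 13, C5→P3 22  ⇒ total 48.
Compare {P1}: total 69.
Compare {P4}: total 118.
No size-1 selection does better; minimum is 48.

48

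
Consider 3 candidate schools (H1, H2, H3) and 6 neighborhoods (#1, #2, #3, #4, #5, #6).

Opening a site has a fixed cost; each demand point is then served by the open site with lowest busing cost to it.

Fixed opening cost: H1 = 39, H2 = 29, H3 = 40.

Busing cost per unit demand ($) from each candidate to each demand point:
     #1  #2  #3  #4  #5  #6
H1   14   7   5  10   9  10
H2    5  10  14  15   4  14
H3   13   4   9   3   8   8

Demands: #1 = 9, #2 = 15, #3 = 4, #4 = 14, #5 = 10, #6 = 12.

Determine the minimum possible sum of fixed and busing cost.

388

Open {H2, H3}: assign each demand point to its cheapest open site.
  #1→H2 9×5=45, #2→H3 15×4=60, #3→H3 4×9=36, #4→H3 14×3=42, #5→H2 10×4=40, #6→H3 12×8=96
  busing cost 319, fixed 69 → total 388.
Compare {H1, H2, H3}: busing cost 303 + fixed 108 = 411.
Compare {H3}: busing cost 431 + fixed 40 = 471.
Compare {H1, H3}: busing cost 415 + fixed 79 = 494.
All other subsets cost ≥ 411. Minimum total cost: 388.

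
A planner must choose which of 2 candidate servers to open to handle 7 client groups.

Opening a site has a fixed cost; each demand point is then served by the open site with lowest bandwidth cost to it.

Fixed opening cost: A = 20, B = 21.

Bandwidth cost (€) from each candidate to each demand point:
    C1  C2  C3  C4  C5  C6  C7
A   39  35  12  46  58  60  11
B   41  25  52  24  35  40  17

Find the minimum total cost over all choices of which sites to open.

227

Open {A, B}: assign each demand point to its cheapest open site.
  C1→A 39, C2→B 25, C3→A 12, C4→B 24, C5→B 35, C6→B 40, C7→A 11
  bandwidth cost 186, fixed 41 → total 227.
Compare {B}: bandwidth cost 234 + fixed 21 = 255.
Compare {A}: bandwidth cost 261 + fixed 20 = 281.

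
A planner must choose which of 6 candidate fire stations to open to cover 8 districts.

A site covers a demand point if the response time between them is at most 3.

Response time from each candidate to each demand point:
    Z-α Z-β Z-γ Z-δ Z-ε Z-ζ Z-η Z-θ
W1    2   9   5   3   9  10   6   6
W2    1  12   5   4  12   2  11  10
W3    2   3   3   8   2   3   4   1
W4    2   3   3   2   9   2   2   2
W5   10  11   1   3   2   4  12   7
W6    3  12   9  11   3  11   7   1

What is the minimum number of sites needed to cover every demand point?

Coverage sets (demand points within 3 of each site):
  W1: {Z-α, Z-δ}
  W2: {Z-α, Z-ζ}
  W3: {Z-α, Z-β, Z-γ, Z-ε, Z-ζ, Z-θ}
  W4: {Z-α, Z-β, Z-γ, Z-δ, Z-ζ, Z-η, Z-θ}
  W5: {Z-γ, Z-δ, Z-ε}
  W6: {Z-α, Z-ε, Z-θ}
No single site covers all 8 demand points.
But {W3, W4} covers everything, so the minimum is 2.

2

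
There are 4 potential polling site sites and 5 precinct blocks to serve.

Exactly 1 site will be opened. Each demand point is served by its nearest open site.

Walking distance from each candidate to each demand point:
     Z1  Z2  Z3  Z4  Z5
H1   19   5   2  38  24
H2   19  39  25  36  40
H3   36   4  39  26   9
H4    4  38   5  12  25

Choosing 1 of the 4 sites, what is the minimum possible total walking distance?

84

Open {H4}.
  Z1→H4 4, Z2→H4 38, Z3→H4 5, Z4→H4 12, Z5→H4 25  ⇒ total 84.
Compare {H1}: total 88.
Compare {H3}: total 114.
No size-1 selection does better; minimum is 84.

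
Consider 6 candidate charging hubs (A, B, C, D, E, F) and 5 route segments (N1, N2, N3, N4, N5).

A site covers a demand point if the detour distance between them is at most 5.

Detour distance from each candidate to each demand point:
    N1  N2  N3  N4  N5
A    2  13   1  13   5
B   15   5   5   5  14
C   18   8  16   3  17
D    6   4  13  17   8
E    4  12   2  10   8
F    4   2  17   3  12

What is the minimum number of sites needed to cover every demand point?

2

Coverage sets (demand points within 5 of each site):
  A: {N1, N3, N5}
  B: {N2, N3, N4}
  C: {N4}
  D: {N2}
  E: {N1, N3}
  F: {N1, N2, N4}
No single site covers all 5 demand points.
But {A, B} covers everything, so the minimum is 2.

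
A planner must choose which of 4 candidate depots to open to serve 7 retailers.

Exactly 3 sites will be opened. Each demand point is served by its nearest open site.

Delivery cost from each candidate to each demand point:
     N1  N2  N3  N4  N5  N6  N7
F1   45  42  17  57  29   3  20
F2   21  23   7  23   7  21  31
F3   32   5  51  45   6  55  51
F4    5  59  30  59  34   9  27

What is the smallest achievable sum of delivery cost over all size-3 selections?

82

Open {F2, F3, F4}.
  N1→F4 5, N2→F3 5, N3→F2 7, N4→F2 23, N5→F3 6, N6→F4 9, N7→F4 27  ⇒ total 82.
Compare {F1, F2, F3}: total 85.
Compare {F1, F2, F4}: total 88.
No size-3 selection does better; minimum is 82.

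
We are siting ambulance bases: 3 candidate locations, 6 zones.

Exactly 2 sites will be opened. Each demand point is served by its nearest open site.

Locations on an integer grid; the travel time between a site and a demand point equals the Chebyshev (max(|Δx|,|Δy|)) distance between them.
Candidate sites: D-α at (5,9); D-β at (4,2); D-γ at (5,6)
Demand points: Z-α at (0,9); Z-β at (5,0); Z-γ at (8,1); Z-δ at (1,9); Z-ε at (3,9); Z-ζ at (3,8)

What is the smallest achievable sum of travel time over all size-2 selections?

19

Open {D-α, D-β}.
  Z-α→D-α 5, Z-β→D-β 2, Z-γ→D-β 4, Z-δ→D-α 4, Z-ε→D-α 2, Z-ζ→D-α 2  ⇒ total 19.
Compare {D-β, D-γ}: total 20.
Compare {D-α, D-γ}: total 24.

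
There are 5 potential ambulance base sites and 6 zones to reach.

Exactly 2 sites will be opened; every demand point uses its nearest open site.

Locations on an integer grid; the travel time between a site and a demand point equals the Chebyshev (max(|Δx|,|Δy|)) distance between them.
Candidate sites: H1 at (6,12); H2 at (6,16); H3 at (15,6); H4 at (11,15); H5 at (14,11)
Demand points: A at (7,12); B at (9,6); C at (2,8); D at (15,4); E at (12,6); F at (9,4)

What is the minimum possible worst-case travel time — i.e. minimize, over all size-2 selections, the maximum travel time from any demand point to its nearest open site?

6

Open {H1, H3}.
  Farthest demand point is B at travel time 6 (to H1); all others are ≤ 6.
With {H1, H5} the worst case is 7.
With {H2, H3} the worst case is 8.
No size-2 selection achieves below 6.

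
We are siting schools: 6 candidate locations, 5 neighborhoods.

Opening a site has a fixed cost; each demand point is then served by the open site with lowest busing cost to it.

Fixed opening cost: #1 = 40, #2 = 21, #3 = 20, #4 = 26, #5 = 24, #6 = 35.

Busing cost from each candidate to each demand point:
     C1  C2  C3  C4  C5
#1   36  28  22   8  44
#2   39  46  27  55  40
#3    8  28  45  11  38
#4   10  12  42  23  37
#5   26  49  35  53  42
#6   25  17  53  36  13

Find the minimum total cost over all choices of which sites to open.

149

Open {#3, #6}: assign each demand point to its cheapest open site.
  C1→#3 8, C2→#6 17, C3→#3 45, C4→#3 11, C5→#6 13
  busing cost 94, fixed 55 → total 149.
Compare {#3}: busing cost 130 + fixed 20 = 150.
Compare {#4}: busing cost 124 + fixed 26 = 150.
Compare {#2, #3, #6}: busing cost 76 + fixed 76 = 152.
All other subsets cost ≥ 150. Minimum total cost: 149.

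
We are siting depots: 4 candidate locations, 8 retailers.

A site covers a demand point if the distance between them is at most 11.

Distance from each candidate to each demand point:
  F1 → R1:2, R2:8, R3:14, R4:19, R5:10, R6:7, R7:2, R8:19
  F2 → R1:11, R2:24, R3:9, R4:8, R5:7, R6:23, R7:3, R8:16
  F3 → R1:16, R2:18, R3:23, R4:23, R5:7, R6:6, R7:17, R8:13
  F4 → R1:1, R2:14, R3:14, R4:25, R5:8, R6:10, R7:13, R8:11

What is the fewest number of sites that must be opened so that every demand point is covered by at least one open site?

3

Coverage sets (demand points within 11 of each site):
  F1: {R1, R2, R5, R6, R7}
  F2: {R1, R3, R4, R5, R7}
  F3: {R5, R6}
  F4: {R1, R5, R6, R8}
No 2 sites suffice: every size-2 union leaves at least one demand point uncovered.
But {F1, F2, F4} covers everything, so the minimum is 3.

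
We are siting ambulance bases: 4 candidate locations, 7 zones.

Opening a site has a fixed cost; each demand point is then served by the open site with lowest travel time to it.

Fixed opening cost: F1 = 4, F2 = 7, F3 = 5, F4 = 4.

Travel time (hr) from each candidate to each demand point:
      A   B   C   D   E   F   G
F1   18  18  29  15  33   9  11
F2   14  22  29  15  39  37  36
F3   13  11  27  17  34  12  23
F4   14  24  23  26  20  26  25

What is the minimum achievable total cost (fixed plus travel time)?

Open {F1, F3, F4}: assign each demand point to its cheapest open site.
  A→F3 13, B→F3 11, C→F4 23, D→F1 15, E→F4 20, F→F1 9, G→F1 11
  travel time 102, fixed 13 → total 115.
Compare {F1, F4}: travel time 110 + fixed 8 = 118.
Compare {F1, F2, F3, F4}: travel time 102 + fixed 20 = 122.
Compare {F1, F2, F4}: travel time 110 + fixed 15 = 125.
All other subsets cost ≥ 118. Minimum total cost: 115.

115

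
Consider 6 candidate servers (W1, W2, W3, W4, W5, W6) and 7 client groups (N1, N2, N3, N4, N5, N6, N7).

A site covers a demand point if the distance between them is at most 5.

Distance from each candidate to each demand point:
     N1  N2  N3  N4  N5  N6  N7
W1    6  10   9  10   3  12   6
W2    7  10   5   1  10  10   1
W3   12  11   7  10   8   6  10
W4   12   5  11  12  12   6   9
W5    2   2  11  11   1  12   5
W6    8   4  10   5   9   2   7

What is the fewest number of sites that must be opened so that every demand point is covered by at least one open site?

Coverage sets (demand points within 5 of each site):
  W1: {N5}
  W2: {N3, N4, N7}
  W3: {}
  W4: {N2}
  W5: {N1, N2, N5, N7}
  W6: {N2, N4, N6}
No 2 sites suffice: every size-2 union leaves at least one demand point uncovered.
But {W2, W5, W6} covers everything, so the minimum is 3.

3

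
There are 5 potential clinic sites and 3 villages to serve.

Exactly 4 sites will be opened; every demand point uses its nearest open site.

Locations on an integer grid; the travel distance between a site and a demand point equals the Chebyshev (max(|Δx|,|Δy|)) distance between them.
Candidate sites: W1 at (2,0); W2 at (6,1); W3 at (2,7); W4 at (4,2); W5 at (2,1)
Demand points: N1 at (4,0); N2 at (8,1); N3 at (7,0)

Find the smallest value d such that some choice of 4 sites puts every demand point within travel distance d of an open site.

Open {W1, W2, W3, W4}.
  Farthest demand point is N1 at travel distance 2 (to W1); all others are ≤ 2.
With {W1, W2, W3, W5} the worst case is 2.
With {W1, W2, W4, W5} the worst case is 2.
No size-4 selection achieves below 2.

2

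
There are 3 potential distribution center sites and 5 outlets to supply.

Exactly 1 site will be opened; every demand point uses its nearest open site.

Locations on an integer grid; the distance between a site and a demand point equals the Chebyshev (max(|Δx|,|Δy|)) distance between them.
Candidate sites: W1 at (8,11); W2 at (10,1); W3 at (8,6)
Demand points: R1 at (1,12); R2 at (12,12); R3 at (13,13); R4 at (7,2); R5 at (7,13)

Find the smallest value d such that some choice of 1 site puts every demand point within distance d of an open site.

Open {W3}.
  Farthest demand point is R1 at distance 7 (to W3); all others are ≤ 7.
With {W1} the worst case is 9.
With {W2} the worst case is 12.
No size-1 selection achieves below 7.

7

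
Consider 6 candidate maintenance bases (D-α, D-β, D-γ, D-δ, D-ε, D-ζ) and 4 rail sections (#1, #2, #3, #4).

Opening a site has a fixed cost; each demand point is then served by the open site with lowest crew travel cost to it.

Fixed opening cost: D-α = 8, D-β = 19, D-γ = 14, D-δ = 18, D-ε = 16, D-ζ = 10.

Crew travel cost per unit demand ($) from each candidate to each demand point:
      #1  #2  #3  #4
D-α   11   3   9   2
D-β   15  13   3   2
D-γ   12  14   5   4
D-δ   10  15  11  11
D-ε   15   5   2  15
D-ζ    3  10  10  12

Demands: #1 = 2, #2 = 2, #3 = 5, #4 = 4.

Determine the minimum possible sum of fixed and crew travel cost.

Open {D-α, D-ε, D-ζ}: assign each demand point to its cheapest open site.
  #1→D-ζ 2×3=6, #2→D-α 2×3=6, #3→D-ε 5×2=10, #4→D-α 4×2=8
  crew travel cost 30, fixed 34 → total 64.
Compare {D-α, D-ε}: crew travel cost 46 + fixed 24 = 70.
Compare {D-α, D-β, D-ζ}: crew travel cost 35 + fixed 37 = 72.
Compare {D-α, D-γ, D-ζ}: crew travel cost 45 + fixed 32 = 77.
All other subsets cost ≥ 70. Minimum total cost: 64.

64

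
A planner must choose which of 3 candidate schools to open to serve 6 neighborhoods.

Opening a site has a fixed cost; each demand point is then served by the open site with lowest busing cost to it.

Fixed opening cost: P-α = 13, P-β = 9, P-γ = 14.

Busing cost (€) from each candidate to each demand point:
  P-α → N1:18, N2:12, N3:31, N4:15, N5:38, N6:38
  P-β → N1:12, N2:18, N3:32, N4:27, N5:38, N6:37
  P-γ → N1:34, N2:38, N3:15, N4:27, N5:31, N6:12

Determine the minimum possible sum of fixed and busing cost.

130

Open {P-α, P-γ}: assign each demand point to its cheapest open site.
  N1→P-α 18, N2→P-α 12, N3→P-γ 15, N4→P-α 15, N5→P-γ 31, N6→P-γ 12
  busing cost 103, fixed 27 → total 130.
Compare {P-α, P-β, P-γ}: busing cost 97 + fixed 36 = 133.
Compare {P-β, P-γ}: busing cost 115 + fixed 23 = 138.
Compare {P-α}: busing cost 152 + fixed 13 = 165.
All other subsets cost ≥ 133. Minimum total cost: 130.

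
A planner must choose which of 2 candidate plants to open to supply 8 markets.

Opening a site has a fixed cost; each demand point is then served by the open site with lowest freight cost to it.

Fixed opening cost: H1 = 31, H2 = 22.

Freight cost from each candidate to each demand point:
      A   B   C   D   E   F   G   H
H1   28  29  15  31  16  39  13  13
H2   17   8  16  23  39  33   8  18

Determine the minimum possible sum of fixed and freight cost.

184

Open {H2}: assign each demand point to its cheapest open site.
  A→H2 17, B→H2 8, C→H2 16, D→H2 23, E→H2 39, F→H2 33, G→H2 8, H→H2 18
  freight cost 162, fixed 22 → total 184.
Compare {H1, H2}: freight cost 133 + fixed 53 = 186.
Compare {H1}: freight cost 184 + fixed 31 = 215.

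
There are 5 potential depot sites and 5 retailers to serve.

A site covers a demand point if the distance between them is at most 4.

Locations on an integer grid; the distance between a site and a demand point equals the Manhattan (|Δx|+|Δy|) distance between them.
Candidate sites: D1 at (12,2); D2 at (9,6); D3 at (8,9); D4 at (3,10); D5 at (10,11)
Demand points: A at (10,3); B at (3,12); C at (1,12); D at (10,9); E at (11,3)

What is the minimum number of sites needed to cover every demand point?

Coverage sets (demand points within 4 of each site):
  D1: {A, E}
  D2: {A, D}
  D3: {D}
  D4: {B, C}
  D5: {D}
No 2 sites suffice: every size-2 union leaves at least one demand point uncovered.
But {D1, D2, D4} covers everything, so the minimum is 3.

3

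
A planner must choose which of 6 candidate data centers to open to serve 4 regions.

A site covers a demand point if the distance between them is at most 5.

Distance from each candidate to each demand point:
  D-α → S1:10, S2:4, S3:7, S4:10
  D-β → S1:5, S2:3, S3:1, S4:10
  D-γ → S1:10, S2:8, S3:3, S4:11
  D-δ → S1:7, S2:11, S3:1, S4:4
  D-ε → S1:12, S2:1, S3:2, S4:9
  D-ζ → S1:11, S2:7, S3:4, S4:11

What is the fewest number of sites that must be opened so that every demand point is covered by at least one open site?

Coverage sets (demand points within 5 of each site):
  D-α: {S2}
  D-β: {S1, S2, S3}
  D-γ: {S3}
  D-δ: {S3, S4}
  D-ε: {S2, S3}
  D-ζ: {S3}
No single site covers all 4 demand points.
But {D-β, D-δ} covers everything, so the minimum is 2.

2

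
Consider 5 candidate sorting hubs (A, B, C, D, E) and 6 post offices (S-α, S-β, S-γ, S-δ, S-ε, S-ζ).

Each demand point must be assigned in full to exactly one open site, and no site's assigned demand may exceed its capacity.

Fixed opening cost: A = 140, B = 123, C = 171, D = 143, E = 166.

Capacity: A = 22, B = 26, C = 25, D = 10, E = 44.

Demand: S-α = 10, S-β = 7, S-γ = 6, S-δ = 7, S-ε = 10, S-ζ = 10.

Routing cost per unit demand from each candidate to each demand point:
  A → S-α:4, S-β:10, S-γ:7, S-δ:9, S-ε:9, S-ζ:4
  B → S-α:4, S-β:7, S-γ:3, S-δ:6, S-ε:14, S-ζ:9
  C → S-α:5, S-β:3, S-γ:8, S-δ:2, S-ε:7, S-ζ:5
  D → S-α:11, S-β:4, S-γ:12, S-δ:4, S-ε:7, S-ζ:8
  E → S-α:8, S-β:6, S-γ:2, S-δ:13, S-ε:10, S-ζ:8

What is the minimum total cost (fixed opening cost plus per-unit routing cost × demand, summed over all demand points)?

547

Open {B, C}; cheapest assignment that respects the capacities:
  B (cap 26, load 26): S-α, S-γ, S-ζ — cost 10×4 + 6×3 + 10×9 = 148
  C (cap 25, load 24): S-β, S-δ, S-ε — cost 7×3 + 7×2 + 10×7 = 105
  Shipping 253, fixed 294 → total 547.
  Any other capacity-feasible assignment to {B, C} ships for at least 253.
Compare {B, E}: its best feasible assignment gives total 605.
Compare {C, E}: its best feasible assignment gives total 614.
Every other set of open sites that can feasibly serve all demand totals ≥ 605 even under its best assignment. Minimum: 547.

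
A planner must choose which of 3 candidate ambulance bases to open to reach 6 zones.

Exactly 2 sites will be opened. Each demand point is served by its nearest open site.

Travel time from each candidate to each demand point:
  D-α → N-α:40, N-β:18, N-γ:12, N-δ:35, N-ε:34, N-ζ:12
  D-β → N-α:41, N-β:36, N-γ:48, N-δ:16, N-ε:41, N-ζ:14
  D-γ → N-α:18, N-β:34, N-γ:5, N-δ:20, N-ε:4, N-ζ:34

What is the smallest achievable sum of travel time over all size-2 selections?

Open {D-α, D-γ}.
  N-α→D-γ 18, N-β→D-α 18, N-γ→D-γ 5, N-δ→D-γ 20, N-ε→D-γ 4, N-ζ→D-α 12  ⇒ total 77.
Compare {D-β, D-γ}: total 91.
Compare {D-α, D-β}: total 132.

77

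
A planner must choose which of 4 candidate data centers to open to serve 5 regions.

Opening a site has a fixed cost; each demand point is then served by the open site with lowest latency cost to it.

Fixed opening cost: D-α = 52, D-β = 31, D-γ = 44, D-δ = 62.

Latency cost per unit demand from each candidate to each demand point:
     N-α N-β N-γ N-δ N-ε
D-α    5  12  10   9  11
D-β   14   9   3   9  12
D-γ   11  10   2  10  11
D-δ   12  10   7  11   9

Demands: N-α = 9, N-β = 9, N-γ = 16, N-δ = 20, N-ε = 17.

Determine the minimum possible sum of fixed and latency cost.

624

Open {D-α, D-β}: assign each demand point to its cheapest open site.
  N-α→D-α 9×5=45, N-β→D-β 9×9=81, N-γ→D-β 16×3=48, N-δ→D-α 20×9=180, N-ε→D-α 17×11=187
  latency cost 541, fixed 83 → total 624.
Compare {D-α, D-γ}: latency cost 534 + fixed 96 = 630.
Compare {D-γ}: latency cost 608 + fixed 44 = 652.
Compare {D-α, D-β, D-γ}: latency cost 525 + fixed 127 = 652.
All other subsets cost ≥ 630. Minimum total cost: 624.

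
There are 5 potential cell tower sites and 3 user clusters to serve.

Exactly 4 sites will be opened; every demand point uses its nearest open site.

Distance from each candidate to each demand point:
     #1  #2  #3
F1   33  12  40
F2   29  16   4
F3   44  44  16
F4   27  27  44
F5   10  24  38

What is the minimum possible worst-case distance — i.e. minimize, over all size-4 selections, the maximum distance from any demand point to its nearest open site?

Open {F1, F2, F3, F5}.
  Farthest demand point is #2 at distance 12 (to F1); all others are ≤ 12.
With {F1, F2, F4, F5} the worst case is 12.
With {F1, F3, F4, F5} the worst case is 16.
No size-4 selection achieves below 12.

12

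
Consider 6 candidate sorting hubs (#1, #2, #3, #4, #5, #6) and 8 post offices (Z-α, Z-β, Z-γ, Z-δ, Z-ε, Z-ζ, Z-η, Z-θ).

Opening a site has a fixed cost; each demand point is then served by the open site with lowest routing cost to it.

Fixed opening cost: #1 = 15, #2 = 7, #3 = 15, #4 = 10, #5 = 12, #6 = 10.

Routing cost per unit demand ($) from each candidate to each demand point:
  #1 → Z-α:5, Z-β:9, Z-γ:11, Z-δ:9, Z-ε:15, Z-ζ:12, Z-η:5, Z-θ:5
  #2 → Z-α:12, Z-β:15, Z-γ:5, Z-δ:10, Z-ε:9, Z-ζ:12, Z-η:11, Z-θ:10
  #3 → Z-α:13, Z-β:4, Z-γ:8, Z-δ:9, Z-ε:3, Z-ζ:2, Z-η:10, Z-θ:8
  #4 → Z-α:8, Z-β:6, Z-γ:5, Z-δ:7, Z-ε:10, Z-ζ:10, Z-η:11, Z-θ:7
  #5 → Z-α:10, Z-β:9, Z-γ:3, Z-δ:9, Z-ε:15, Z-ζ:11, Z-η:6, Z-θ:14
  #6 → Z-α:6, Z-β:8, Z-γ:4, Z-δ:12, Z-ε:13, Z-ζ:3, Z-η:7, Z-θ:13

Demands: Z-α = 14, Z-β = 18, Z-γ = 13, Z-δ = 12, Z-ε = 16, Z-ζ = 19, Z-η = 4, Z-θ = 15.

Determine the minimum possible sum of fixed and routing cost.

498

Open {#1, #3, #4, #5}: assign each demand point to its cheapest open site.
  Z-α→#1 14×5=70, Z-β→#3 18×4=72, Z-γ→#5 13×3=39, Z-δ→#4 12×7=84, Z-ε→#3 16×3=48, Z-ζ→#3 19×2=38, Z-η→#1 4×5=20, Z-θ→#1 15×5=75
  routing cost 446, fixed 52 → total 498.
Compare {#1, #2, #3, #4, #5}: routing cost 446 + fixed 59 = 505.
Compare {#1, #3, #4, #5, #6}: routing cost 446 + fixed 62 = 508.
Compare {#1, #3, #4, #6}: routing cost 459 + fixed 50 = 509.
All other subsets cost ≥ 505. Minimum total cost: 498.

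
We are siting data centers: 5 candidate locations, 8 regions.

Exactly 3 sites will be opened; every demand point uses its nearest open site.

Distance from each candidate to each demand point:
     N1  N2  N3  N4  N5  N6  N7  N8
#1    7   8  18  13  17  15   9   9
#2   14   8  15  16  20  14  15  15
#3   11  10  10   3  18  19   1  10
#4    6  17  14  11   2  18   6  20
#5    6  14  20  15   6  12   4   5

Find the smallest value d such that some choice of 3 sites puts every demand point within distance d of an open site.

Open {#1, #3, #5}.
  Farthest demand point is N6 at distance 12 (to #5); all others are ≤ 12.
With {#2, #3, #5} the worst case is 12.
With {#3, #4, #5} the worst case is 12.
No size-3 selection achieves below 12.

12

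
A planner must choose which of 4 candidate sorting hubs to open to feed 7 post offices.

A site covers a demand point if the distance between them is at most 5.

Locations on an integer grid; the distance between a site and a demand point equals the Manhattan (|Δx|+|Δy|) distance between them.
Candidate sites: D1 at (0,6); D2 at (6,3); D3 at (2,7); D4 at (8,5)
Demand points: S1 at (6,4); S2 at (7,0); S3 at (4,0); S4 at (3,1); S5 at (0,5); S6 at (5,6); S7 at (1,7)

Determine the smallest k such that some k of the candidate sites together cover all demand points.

Coverage sets (demand points within 5 of each site):
  D1: {S5, S6, S7}
  D2: {S1, S2, S3, S4, S6}
  D3: {S5, S6, S7}
  D4: {S1, S6}
No single site covers all 7 demand points.
But {D1, D2} covers everything, so the minimum is 2.

2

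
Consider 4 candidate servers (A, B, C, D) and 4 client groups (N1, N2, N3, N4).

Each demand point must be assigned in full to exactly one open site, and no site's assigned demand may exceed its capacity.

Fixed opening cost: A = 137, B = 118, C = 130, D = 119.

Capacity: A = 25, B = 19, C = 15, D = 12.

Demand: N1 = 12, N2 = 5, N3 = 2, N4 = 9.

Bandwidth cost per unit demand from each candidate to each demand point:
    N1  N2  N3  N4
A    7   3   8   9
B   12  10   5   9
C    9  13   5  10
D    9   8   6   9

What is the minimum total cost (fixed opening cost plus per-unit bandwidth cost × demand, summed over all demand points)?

445

Open {A, B}; cheapest assignment that respects the capacities:
  A (cap 25, load 17): N1, N2 — cost 12×7 + 5×3 = 99
  B (cap 19, load 11): N3, N4 — cost 2×5 + 9×9 = 91
  Shipping 190, fixed 255 → total 445.
  Any other capacity-feasible assignment to {A, B} ships for at least 190.
Compare {A, D}: its best feasible assignment gives total 448.
Compare {A, C}: its best feasible assignment gives total 466.
Every other set of open sites that can feasibly serve all demand totals ≥ 448 even under its best assignment. Minimum: 445.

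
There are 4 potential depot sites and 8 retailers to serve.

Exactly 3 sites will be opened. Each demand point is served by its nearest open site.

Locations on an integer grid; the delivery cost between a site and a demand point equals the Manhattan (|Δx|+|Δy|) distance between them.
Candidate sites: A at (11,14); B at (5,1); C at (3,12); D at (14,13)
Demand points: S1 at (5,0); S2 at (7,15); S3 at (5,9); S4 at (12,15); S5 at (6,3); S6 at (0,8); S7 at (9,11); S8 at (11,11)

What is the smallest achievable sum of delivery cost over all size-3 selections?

Open {A, B, C}.
  S1→B 1, S2→A 5, S3→C 5, S4→A 2, S5→B 3, S6→C 7, S7→A 5, S8→A 3  ⇒ total 31.
Compare {A, B, D}: total 39.
Compare {B, C, D}: total 39.
No size-3 selection does better; minimum is 31.

31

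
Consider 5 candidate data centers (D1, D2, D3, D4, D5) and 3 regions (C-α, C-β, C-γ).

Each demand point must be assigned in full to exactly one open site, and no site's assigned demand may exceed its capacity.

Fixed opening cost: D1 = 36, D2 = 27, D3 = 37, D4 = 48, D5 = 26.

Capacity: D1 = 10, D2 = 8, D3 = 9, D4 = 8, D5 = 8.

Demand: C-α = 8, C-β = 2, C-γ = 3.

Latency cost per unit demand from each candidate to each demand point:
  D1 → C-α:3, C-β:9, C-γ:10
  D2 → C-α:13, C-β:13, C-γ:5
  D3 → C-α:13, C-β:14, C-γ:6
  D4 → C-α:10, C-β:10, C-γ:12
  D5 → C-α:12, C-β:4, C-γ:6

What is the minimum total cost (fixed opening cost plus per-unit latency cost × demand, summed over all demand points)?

Open {D1, D5}; cheapest assignment that respects the capacities:
  D1 (cap 10, load 8): C-α — cost 8×3 = 24
  D5 (cap 8, load 5): C-β, C-γ — cost 2×4 + 3×6 = 26
  Shipping 50, fixed 62 → total 112.
  Any other capacity-feasible assignment to {D1, D5} ships for at least 50.
Compare {D1, D2}: its best feasible assignment gives total 120.
Compare {D1, D3}: its best feasible assignment gives total 133.
Every other set of open sites that can feasibly serve all demand totals ≥ 120 even under its best assignment. Minimum: 112.

112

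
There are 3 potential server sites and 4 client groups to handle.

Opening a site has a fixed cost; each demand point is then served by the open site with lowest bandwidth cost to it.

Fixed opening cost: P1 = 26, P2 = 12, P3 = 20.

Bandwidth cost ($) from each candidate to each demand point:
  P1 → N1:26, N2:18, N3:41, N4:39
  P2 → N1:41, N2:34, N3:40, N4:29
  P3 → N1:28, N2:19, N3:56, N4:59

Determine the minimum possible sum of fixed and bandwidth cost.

148

Open {P2, P3}: assign each demand point to its cheapest open site.
  N1→P3 28, N2→P3 19, N3→P2 40, N4→P2 29
  bandwidth cost 116, fixed 32 → total 148.
Compare {P1}: bandwidth cost 124 + fixed 26 = 150.
Compare {P1, P2}: bandwidth cost 113 + fixed 38 = 151.
Compare {P2}: bandwidth cost 144 + fixed 12 = 156.
All other subsets cost ≥ 150. Minimum total cost: 148.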